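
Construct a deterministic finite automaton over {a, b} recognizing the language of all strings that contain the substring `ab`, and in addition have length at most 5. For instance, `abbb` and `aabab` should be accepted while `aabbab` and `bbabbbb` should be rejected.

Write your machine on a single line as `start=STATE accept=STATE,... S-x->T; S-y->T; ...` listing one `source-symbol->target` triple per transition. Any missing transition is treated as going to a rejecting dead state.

Run two small machines in parallel and take their product. One (3 states) tracks whether and how much of `ab` has been seen; the other (7 states) tracks the input length, saturating at 6. Each combined state is a pair, one component from each; accept when both components accept. Equivalent product states are then merged.
          a    b  
>  q0     q1   q2 
   q1     q3   q4 
   q2     q3   q5 
   q3     q6   q7 
 * q4     q7   q7 
   q5     q6   q8 
   q6     q9  q10 
 * q7    q10  q10 
   q8     q9  q11 
   q9    q11  q12 
 * q10   q12  q12 
   q11   q11  q11 
 * q12   q11  q11 
(> = start, * = accepting)

start=q0; accept=q4,q7,q10,q12; q0-a->q1; q0-b->q2; q1-a->q3; q1-b->q4; q2-a->q3; q2-b->q5; q3-a->q6; q3-b->q7; q4-a->q7; q4-b->q7; q5-a->q6; q5-b->q8; q6-a->q9; q6-b->q10; q7-a->q10; q7-b->q10; q8-a->q9; q8-b->q11; q9-a->q11; q9-b->q12; q10-a->q12; q10-b->q12; q11-a->q11; q11-b->q11; q12-a->q11; q12-b->q11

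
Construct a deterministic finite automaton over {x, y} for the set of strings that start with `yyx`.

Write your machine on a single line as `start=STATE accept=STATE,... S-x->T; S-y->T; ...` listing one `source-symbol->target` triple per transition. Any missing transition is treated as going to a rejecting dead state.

start=A; accept=D; A-x->E; A-y->B; B-x->E; B-y->C; C-x->D; C-y->E; D-x->D; D-y->D; E-x->E; E-y->E

Walk along `yyx` while the input agrees: from A take `y` to B, and so on. Any deviation drops to the rejecting sink E. Once D is reached the prefix is confirmed and every continuation is accepted.
A 5-state machine:
       x  y 
>  A   E  B 
   B   E  C 
   C   D  E 
 * D   D  D 
   E   E  E 
(> = start, * = accepting)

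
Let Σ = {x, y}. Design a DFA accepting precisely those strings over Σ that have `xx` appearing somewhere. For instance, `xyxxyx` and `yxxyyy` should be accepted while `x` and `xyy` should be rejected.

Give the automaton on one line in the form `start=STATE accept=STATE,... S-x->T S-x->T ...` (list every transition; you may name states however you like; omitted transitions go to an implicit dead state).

Track how much of `xx` has been matched so far: state q0 is no progress, q2 is the absorbing accept state reached once `xx` has occurred. Intermediate states record partial matches; on a mismatch, fall back to the longest reusable overlap.
        x   y  
>  q0   q1  q0 
   q1   q2  q0 
 * q2   q2  q2 
(> = start, * = accepting)

start=q0 accept=q2 q0-x->q1 q0-y->q0 q1-x->q2 q1-y->q0 q2-x->q2 q2-y->q2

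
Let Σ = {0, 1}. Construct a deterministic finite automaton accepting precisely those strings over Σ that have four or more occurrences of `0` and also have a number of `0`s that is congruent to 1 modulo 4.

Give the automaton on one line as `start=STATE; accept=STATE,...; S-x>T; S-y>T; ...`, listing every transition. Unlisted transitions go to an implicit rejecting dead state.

start=A; accept=F; A-0>B; A-1>A; B-0>C; B-1>B; C-0>D; C-1>C; D-0>E; D-1>D; E-0>F; E-1>E; F-0>G; F-1>F; G-0>H; G-1>G; H-0>I; H-1>H; I-0>F; I-1>I

Handle the two conditions separately and then intersect. One (6 states) tracks the count of `0`s, saturating at 5; the other (4 states) tracks the count of `0`s modulo 4. Each combined state is a pair, one component from each; accept when both components accept.
With 9 states:
       0  1 
>  A   B  A 
   B   C  B 
   C   D  C 
   D   E  D 
   E   F  E 
 * F   G  F 
   G   H  G 
   H   I  H 
   I   F  I 
(> = start, * = accepting)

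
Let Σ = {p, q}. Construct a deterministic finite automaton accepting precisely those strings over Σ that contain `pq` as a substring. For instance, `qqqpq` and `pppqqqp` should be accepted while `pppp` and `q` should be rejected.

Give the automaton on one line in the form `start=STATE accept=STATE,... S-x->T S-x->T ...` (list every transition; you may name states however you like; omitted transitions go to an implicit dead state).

start=s0 accept=s2 s0-p->s1 s0-q->s0 s1-p->s1 s1-q->s2 s2-p->s2 s2-q->s2

States s0..s1 record the length of the longest prefix of `pq` that matches the current input suffix. Reaching s2 means `pq` has been seen, and we stay there forever. Accept from s2.
        p   q  
>  s0   s1  s0 
   s1   s1  s2 
 * s2   s2  s2 
(> = start, * = accepting)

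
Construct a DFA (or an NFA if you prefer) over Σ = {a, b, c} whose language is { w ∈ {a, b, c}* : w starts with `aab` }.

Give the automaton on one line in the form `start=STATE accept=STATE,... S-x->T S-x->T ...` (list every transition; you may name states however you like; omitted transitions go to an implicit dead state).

Walk along `aab` while the input agrees: from s0 take `a` to s1, and so on. Any deviation drops to the rejecting sink s4. Once s3 is reached the prefix is confirmed and every continuation is accepted.
        a   b   c  
>  s0   s1  s4  s4 
   s1   s2  s4  s4 
   s2   s4  s3  s4 
 * s3   s3  s3  s3 
   s4   s4  s4  s4 
(> = start, * = accepting)

start=s0 accept=s3 s0-a->s1 s0-b->s4 s0-c->s4 s1-a->s2 s1-b->s4 s1-c->s4 s2-a->s4 s2-b->s3 s2-c->s4 s3-a->s3 s3-b->s3 s3-c->s3 s4-a->s4 s4-b->s4 s4-c->s4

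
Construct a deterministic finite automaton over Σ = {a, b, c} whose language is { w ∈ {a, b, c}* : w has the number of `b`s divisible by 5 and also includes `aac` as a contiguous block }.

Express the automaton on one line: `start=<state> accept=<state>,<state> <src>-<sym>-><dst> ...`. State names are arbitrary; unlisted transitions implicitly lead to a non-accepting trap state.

Handle the two conditions separately and then intersect. One (5 states) tracks the count of `b`s modulo 5; the other (4 states) tracks whether and how much of `aac` has been seen. Each combined state is a pair, one component from each; accept when both components accept.
          a    b    c  
>  s0     s1   s2   s0 
   s1     s3   s2   s0 
   s2     s4   s5   s2 
   s3     s3   s2   s6 
   s4     s7   s5   s2 
   s5     s8   s9   s5 
 * s6     s6  s10   s6 
   s7     s7   s5  s10 
   s8    s11   s9   s5 
   s9    s12  s13   s9 
   s10   s10  s14  s10 
   s11   s11   s9  s14 
   s12   s15  s13   s9 
   s13   s16   s0  s13 
   s14   s14  s17  s14 
   s15   s15  s13  s17 
   s16   s18   s0  s13 
   s17   s17  s19  s17 
   s18   s18   s0  s19 
   s19   s19   s6  s19 
(> = start, * = accepting)

start=s0 accept=s6 s0-a->s1 s0-b->s2 s0-c->s0 s1-a->s3 s1-b->s2 s1-c->s0 s2-a->s4 s2-b->s5 s2-c->s2 s3-a->s3 s3-b->s2 s3-c->s6 s4-a->s7 s4-b->s5 s4-c->s2 s5-a->s8 s5-b->s9 s5-c->s5 s6-a->s6 s6-b->s10 s6-c->s6 s7-a->s7 s7-b->s5 s7-c->s10 s8-a->s11 s8-b->s9 s8-c->s5 s9-a->s12 s9-b->s13 s9-c->s9 s10-a->s10 s10-b->s14 s10-c->s10 s11-a->s11 s11-b->s9 s11-c->s14 s12-a->s15 s12-b->s13 s12-c->s9 s13-a->s16 s13-b->s0 s13-c->s13 s14-a->s14 s14-b->s17 s14-c->s14 s15-a->s15 s15-b->s13 s15-c->s17 s16-a->s18 s16-b->s0 s16-c->s13 s17-a->s17 s17-b->s19 s17-c->s17 s18-a->s18 s18-b->s0 s18-c->s19 s19-a->s19 s19-b->s6 s19-c->s19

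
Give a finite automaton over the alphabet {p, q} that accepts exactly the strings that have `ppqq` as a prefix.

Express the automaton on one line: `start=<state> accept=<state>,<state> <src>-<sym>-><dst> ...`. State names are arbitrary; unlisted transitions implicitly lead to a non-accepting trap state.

Walk along `ppqq` while the input agrees: from S0 take `p` to S1, and so on. Any deviation drops to the rejecting sink S5. Once S4 is reached the prefix is confirmed and every continuation is accepted.
A 6-state machine:
        p   q  
>  S0   S1  S5 
   S1   S2  S5 
   S2   S5  S3 
   S3   S5  S4 
 * S4   S4  S4 
   S5   S5  S5 
(> = start, * = accepting)

start=S0 accept=S4 S0-p->S1 S0-q->S5 S1-p->S2 S1-q->S5 S2-p->S5 S2-q->S3 S3-p->S5 S3-q->S4 S4-p->S4 S4-q->S4 S5-p->S5 S5-q->S5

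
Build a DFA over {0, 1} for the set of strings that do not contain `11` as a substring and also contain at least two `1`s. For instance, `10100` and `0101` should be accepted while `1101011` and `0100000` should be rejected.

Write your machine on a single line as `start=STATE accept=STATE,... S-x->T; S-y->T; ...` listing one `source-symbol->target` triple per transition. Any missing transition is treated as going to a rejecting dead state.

Handle the two conditions separately and then intersect. One (3 states) tracks partial matches of the forbidden pattern `11`; the other (4 states) tracks the count of `1`s, saturating at 3. Each combined state is a pair, one component from each; accept when both components accept. Equivalent product states are then merged.
A 6-state machine:
        0   1  
>  q0   q0  q1 
   q1   q2  q3 
   q2   q2  q4 
   q3   q3  q3 
 * q4   q5  q3 
 * q5   q5  q4 
(> = start, * = accepting)

start=q0; accept=q4,q5; q0-0->q0; q0-1->q1; q1-0->q2; q1-1->q3; q2-0->q2; q2-1->q4; q3-0->q3; q3-1->q3; q4-0->q5; q4-1->q3; q5-0->q5; q5-1->q4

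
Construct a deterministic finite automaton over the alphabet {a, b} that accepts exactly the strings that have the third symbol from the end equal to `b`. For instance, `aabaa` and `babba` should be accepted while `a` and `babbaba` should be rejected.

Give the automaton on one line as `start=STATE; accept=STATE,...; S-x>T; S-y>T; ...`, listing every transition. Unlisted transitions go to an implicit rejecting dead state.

start=s0; accept=s11,s12,s13,s14; s0-a>s1; s0-b>s2; s1-a>s3; s1-b>s4; s2-a>s5; s2-b>s6; s3-a>s7; s3-b>s8; s4-a>s9; s4-b>s10; s5-a>s11; s5-b>s12; s6-a>s13; s6-b>s14; s7-a>s7; s7-b>s8; s8-a>s9; s8-b>s10; s9-a>s11; s9-b>s12; s10-a>s13; s10-b>s14; s11-a>s7; s11-b>s8; s12-a>s9; s12-b>s10; s13-a>s11; s13-b>s12; s14-a>s13; s14-b>s14

A DFA must remember the last 3 symbols (since which symbol is third-to-last isn't known until the input ends). Use one state per possible window of the last ≤3 symbols; accept from those whose window starts with `b`.
With 15 states:
          a    b  
>  s0     s1   s2 
   s1     s3   s4 
   s2     s5   s6 
   s3     s7   s8 
   s4     s9  s10 
   s5    s11  s12 
   s6    s13  s14 
   s7     s7   s8 
   s8     s9  s10 
   s9    s11  s12 
   s10   s13  s14 
 * s11    s7   s8 
 * s12    s9  s10 
 * s13   s11  s12 
 * s14   s13  s14 
(> = start, * = accepting)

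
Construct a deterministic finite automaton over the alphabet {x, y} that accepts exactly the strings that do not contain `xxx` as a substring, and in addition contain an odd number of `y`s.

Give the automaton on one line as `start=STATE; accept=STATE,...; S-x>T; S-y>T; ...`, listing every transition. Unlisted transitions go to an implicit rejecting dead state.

Run two small machines in parallel and take their product. The first has 4 states tracking partial matches of the forbidden pattern `xxx`; the second has 2 states tracking the count of `y`s modulo 2. A product state is a pair (one from each), accepting exactly when both do. Minimizing collapses redundant product states.
        x   y  
>  s0   s1  s2 
   s1   s3  s2 
 * s2   s4  s0 
   s3   s5  s2 
 * s4   s6  s0 
   s5   s5  s5 
 * s6   s5  s0 
(> = start, * = accepting)

start=s0; accept=s2,s4,s6; s0-x>s1; s0-y>s2; s1-x>s3; s1-y>s2; s2-x>s4; s2-y>s0; s3-x>s5; s3-y>s2; s4-x>s6; s4-y>s0; s5-x>s5; s5-y>s5; s6-x>s5; s6-y>s0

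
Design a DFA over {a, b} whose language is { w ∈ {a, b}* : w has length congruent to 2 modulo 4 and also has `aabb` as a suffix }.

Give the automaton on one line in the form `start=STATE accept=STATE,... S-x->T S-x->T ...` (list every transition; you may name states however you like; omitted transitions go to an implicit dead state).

Handle the two conditions separately and then intersect. The first has 4 states tracking the input length modulo 4; the second has 5 states tracking how much of the suffix `aabb` has currently been matched. A product state is a pair (one from each), accepting exactly when both do.
          a    b  
>  s0     s1   s2 
   s1     s3   s4 
   s2     s5   s4 
   s3     s6   s7 
   s4     s8   s9 
   s5     s6   s9 
   s6    s10  s11 
   s7    s12  s13 
   s8    s10   s0 
   s9    s12   s0 
   s10   s14  s15 
   s11    s1  s16 
   s12   s14   s2 
   s13    s1   s2 
   s14    s3  s17 
   s15    s5  s18 
   s16    s5   s4 
   s17    s8  s19 
 * s18    s8   s9 
   s19   s12   s0 
(> = start, * = accepting)

start=s0 accept=s18 s0-a->s1 s0-b->s2 s1-a->s3 s1-b->s4 s2-a->s5 s2-b->s4 s3-a->s6 s3-b->s7 s4-a->s8 s4-b->s9 s5-a->s6 s5-b->s9 s6-a->s10 s6-b->s11 s7-a->s12 s7-b->s13 s8-a->s10 s8-b->s0 s9-a->s12 s9-b->s0 s10-a->s14 s10-b->s15 s11-a->s1 s11-b->s16 s12-a->s14 s12-b->s2 s13-a->s1 s13-b->s2 s14-a->s3 s14-b->s17 s15-a->s5 s15-b->s18 s16-a->s5 s16-b->s4 s17-a->s8 s17-b->s19 s18-a->s8 s18-b->s9 s19-a->s12 s19-b->s0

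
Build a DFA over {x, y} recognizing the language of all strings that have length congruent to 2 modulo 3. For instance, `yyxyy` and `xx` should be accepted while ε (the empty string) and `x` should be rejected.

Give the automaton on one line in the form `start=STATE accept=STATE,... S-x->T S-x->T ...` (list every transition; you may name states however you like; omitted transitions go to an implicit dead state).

start=s0 accept=s2 s0-x->s1 s0-y->s1 s1-x->s2 s1-y->s2 s2-x->s0 s2-y->s0

Count input length modulo 3: every symbol advances one step around the cycle s0 → s1 → s2 → s0. Accept at s2.
        x   y  
>  s0   s1  s1 
   s1   s2  s2 
 * s2   s0  s0 
(> = start, * = accepting)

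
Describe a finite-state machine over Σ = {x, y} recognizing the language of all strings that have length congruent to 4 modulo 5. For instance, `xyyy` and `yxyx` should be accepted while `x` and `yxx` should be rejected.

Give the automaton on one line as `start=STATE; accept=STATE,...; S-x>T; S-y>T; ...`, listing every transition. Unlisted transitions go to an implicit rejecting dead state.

Only the length mod 5 matters, so use a 5-cycle: from any state, every input symbol moves to the next state, wrapping S4 back to S0. Mark S4 accepting.
A 5-state machine:
        x   y  
>  S0   S1  S1 
   S1   S2  S2 
   S2   S3  S3 
   S3   S4  S4 
 * S4   S0  S0 
(> = start, * = accepting)

start=S0; accept=S4; S0-x>S1; S0-y>S1; S1-x>S2; S1-y>S2; S2-x>S3; S2-y>S3; S3-x>S4; S3-y>S4; S4-x>S0; S4-y>S0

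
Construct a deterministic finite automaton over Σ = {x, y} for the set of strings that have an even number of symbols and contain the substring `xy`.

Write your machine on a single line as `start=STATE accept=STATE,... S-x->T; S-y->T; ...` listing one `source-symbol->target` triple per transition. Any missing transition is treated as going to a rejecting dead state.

start=S0; accept=S4; S0-x->S1; S0-y->S2; S1-x->S3; S1-y->S4; S2-x->S3; S2-y->S0; S3-x->S1; S3-y->S5; S4-x->S5; S4-y->S5; S5-x->S4; S5-y->S4

Build one automaton per condition and run them in lockstep. The first has 2 states tracking the input length modulo 2; the second has 3 states tracking whether and how much of `xy` has been seen. A product state is a pair (one from each), accepting exactly when both do.
        x   y  
>  S0   S1  S2 
   S1   S3  S4 
   S2   S3  S0 
   S3   S1  S5 
 * S4   S5  S5 
   S5   S4  S4 
(> = start, * = accepting)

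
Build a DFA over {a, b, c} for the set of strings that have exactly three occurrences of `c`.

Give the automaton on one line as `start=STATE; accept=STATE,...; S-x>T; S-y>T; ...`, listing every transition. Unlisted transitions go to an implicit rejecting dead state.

start=S0; accept=S3; S0-a>S0; S0-b>S0; S0-c>S1; S1-a>S1; S1-b>S1; S1-c>S2; S2-a>S2; S2-b>S2; S2-c>S3; S3-a>S3; S3-b>S3; S3-c>S4; S4-a>S4; S4-b>S4; S4-c>S4

Count `c`s, saturating at 4: states S0 through S3 mean 0 through 3 `c`s seen; S4 means more than 3. Each `c` increments (capped at S4); other symbols loop. Accept from {S3}.
        a   b   c  
>  S0   S0  S0  S1 
   S1   S1  S1  S2 
   S2   S2  S2  S3 
 * S3   S3  S3  S4 
   S4   S4  S4  S4 
(> = start, * = accepting)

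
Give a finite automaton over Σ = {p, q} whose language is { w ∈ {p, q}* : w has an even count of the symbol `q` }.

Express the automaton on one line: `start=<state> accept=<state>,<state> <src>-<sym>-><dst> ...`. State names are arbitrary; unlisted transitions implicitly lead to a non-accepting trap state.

The only thing that matters is how many `q`s have appeared, reduced mod 2. Use one state per residue: s0 for 0, …, s1 for 1. Reading `q` moves to the next residue; anything else stays put. s0 is accepting.
        p   q  
>* s0   s0  s1 
   s1   s1  s0 
(> = start, * = accepting)

start=s0 accept=s0 s0-p->s0 s0-q->s1 s1-p->s1 s1-q->s0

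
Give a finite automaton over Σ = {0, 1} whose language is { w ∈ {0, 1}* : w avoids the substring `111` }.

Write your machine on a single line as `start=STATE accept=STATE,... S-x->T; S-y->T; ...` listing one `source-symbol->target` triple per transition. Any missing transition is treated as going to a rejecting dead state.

This is the complement of 'contains `111`'. Use the same substring-matching states — A through D holding how much of `111` has just been matched — but flip the accepting set: everything except the trap D accepts.
With 4 states:
       0  1 
>* A   A  B 
 * B   A  C 
 * C   A  D 
   D   D  D 
(> = start, * = accepting)

start=A; accept=A,B,C; A-0->A; A-1->B; B-0->A; B-1->C; C-0->A; C-1->D; D-0->D; D-1->D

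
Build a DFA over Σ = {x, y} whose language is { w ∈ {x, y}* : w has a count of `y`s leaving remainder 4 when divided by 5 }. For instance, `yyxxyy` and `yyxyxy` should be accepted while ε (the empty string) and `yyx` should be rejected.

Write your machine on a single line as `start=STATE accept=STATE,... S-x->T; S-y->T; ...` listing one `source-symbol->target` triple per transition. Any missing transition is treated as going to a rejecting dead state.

start=s0; accept=s4; s0-x->s0; s0-y->s1; s1-x->s1; s1-y->s2; s2-x->s2; s2-y->s3; s3-x->s3; s3-y->s4; s4-x->s4; s4-y->s0

The only thing that matters is how many `y`s have appeared, reduced mod 5. Use one state per residue: s0 for 0, …, s4 for 4. Reading `y` moves to the next residue; anything else stays put. s4 is accepting.
        x   y  
>  s0   s0  s1 
   s1   s1  s2 
   s2   s2  s3 
   s3   s3  s4 
 * s4   s4  s0 
(> = start, * = accepting)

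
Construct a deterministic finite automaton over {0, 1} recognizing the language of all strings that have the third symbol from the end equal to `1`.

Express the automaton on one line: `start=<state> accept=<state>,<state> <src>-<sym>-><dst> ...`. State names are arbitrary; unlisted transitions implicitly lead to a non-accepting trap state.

A DFA must remember the last 3 symbols (since which symbol is third-to-last isn't known until the input ends). Use one state per possible window of the last ≤3 symbols; accept from those whose window starts with `1`.
15 states suffice.
          0    1  
>  S0     S1   S2 
   S1     S3   S4 
   S2     S5   S6 
   S3     S7   S8 
   S4     S9  S10 
   S5    S11  S12 
   S6    S13  S14 
   S7     S7   S8 
   S8     S9  S10 
   S9    S11  S12 
   S10   S13  S14 
 * S11    S7   S8 
 * S12    S9  S10 
 * S13   S11  S12 
 * S14   S13  S14 
(> = start, * = accepting)

start=S0 accept=S11,S12,S13,S14 S0-0->S1 S0-1->S2 S1-0->S3 S1-1->S4 S2-0->S5 S2-1->S6 S3-0->S7 S3-1->S8 S4-0->S9 S4-1->S10 S5-0->S11 S5-1->S12 S6-0->S13 S6-1->S14 S7-0->S7 S7-1->S8 S8-0->S9 S8-1->S10 S9-0->S11 S9-1->S12 S10-0->S13 S10-1->S14 S11-0->S7 S11-1->S8 S12-0->S9 S12-1->S10 S13-0->S11 S13-1->S12 S14-0->S13 S14-1->S14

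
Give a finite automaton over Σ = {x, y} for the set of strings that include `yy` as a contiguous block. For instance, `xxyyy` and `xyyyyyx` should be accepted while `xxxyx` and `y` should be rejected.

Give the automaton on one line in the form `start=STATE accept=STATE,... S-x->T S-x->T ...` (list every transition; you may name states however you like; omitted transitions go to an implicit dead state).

start=q0 accept=q2 q0-x->q0 q0-y->q1 q1-x->q0 q1-y->q2 q2-x->q2 q2-y->q2

Track how much of `yy` has been matched so far: state q0 is no progress, q2 is the absorbing accept state reached once `yy` has occurred. Intermediate states record partial matches; on a mismatch, fall back to the longest reusable overlap.
With 3 states:
        x   y  
>  q0   q0  q1 
   q1   q0  q2 
 * q2   q2  q2 
(> = start, * = accepting)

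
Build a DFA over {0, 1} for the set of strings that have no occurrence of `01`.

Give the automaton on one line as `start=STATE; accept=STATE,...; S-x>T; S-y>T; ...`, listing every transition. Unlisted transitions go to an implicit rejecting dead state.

start=q0; accept=q0,q1; q0-0>q1; q0-1>q0; q1-0>q1; q1-1>q2; q2-0>q2; q2-1>q2

Track partial matches of the forbidden pattern `01`. State q2 is a dead state reached once `01` has occurred; every other state accepts. q0 means no part of `01` is currently matched.
        0   1  
>* q0   q1  q0 
 * q1   q1  q2 
   q2   q2  q2 
(> = start, * = accepting)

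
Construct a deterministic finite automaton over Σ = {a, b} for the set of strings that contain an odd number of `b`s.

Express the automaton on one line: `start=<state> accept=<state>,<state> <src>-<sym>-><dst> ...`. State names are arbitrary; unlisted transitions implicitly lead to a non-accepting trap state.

The only thing that matters is how many `b`s have appeared, reduced mod 2. Use one state per residue: q0 for 0, …, q1 for 1. Reading `b` moves to the next residue; anything else stays put. q1 is accepting.
A 2-state machine:
        a   b  
>  q0   q0  q1 
 * q1   q1  q0 
(> = start, * = accepting)

start=q0 accept=q1 q0-a->q0 q0-b->q1 q1-a->q1 q1-b->q0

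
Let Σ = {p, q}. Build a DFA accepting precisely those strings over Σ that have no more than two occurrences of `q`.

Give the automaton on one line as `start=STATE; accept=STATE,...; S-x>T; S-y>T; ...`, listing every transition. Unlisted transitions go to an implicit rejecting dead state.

start=A; accept=A,B,C; A-p>A; A-q>B; B-p>B; B-q>C; C-p>C; C-q>D; D-p>D; D-q>D

Only the number of `q`s matters, and only up to 3. Make a chain A → B → C → D advanced by each `q` (with D absorbing); every other symbol self-loops. The accepting set is {A, B, C}.
       p  q 
>* A   A  B 
 * B   B  C 
 * C   C  D 
   D   D  D 
(> = start, * = accepting)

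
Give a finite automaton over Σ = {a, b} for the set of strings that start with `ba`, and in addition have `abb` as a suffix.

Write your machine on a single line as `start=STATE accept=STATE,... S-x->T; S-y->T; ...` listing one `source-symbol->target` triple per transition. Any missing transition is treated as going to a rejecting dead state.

Run two small machines in parallel and take their product. One (4 states) tracks whether the input so far still matches the prefix `ba`; the other (4 states) tracks how much of the suffix `abb` has currently been matched. Each combined state is a pair, one component from each; accept when both components accept. Equivalent product states are then merged.
With 7 states:
        a   b  
>  S0   S1  S2 
   S1   S1  S1 
   S2   S3  S1 
   S3   S3  S4 
   S4   S3  S5 
 * S5   S3  S6 
   S6   S3  S6 
(> = start, * = accepting)

start=S0; accept=S5; S0-a->S1; S0-b->S2; S1-a->S1; S1-b->S1; S2-a->S3; S2-b->S1; S3-a->S3; S3-b->S4; S4-a->S3; S4-b->S5; S5-a->S3; S5-b->S6; S6-a->S3; S6-b->S6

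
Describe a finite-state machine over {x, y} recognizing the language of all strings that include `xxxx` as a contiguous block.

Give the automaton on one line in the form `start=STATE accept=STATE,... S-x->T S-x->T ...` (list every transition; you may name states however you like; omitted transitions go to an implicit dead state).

start=s0 accept=s4 s0-x->s1 s0-y->s0 s1-x->s2 s1-y->s0 s2-x->s3 s2-y->s0 s3-x->s4 s3-y->s0 s4-x->s4 s4-y->s4

States s0..s3 record the length of the longest prefix of `xxxx` that matches the current input suffix. Reaching s4 means `xxxx` has been seen, and we stay there forever. Accept from s4.
5 states suffice.
        x   y  
>  s0   s1  s0 
   s1   s2  s0 
   s2   s3  s0 
   s3   s4  s0 
 * s4   s4  s4 
(> = start, * = accepting)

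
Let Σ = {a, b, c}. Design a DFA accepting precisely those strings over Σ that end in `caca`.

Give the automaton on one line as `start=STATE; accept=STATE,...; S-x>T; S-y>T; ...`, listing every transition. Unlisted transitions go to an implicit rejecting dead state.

start=q0; accept=q4; q0-a>q0; q0-b>q0; q0-c>q1; q1-a>q2; q1-b>q0; q1-c>q1; q2-a>q0; q2-b>q0; q2-c>q3; q3-a>q4; q3-b>q0; q3-c>q1; q4-a>q0; q4-b>q0; q4-c>q3

Remember how much of `caca` the current input suffix matches. State q0 means no match yet; q1 means the last symbol is `c`; q2 means the last 2 symbols are `ca`; q3 means the last 3 symbols are `cac`; q4 means the last 4 symbols are `caca`. Only q4 accepts. On a mismatch, fall back to the longest proper suffix that is still a prefix of `caca`.
        a   b   c  
>  q0   q0  q0  q1 
   q1   q2  q0  q1 
   q2   q0  q0  q3 
   q3   q4  q0  q1 
 * q4   q0  q0  q3 
(> = start, * = accepting)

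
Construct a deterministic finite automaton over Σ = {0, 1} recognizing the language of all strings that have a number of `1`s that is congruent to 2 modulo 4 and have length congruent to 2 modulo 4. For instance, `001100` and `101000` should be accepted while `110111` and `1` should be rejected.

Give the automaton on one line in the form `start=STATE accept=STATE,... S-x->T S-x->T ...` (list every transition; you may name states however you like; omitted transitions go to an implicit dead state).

start=s0 accept=s5 s0-0->s1 s0-1->s2 s1-0->s3 s1-1->s4 s2-0->s4 s2-1->s5 s3-0->s6 s3-1->s7 s4-0->s7 s4-1->s8 s5-0->s8 s5-1->s9 s6-0->s0 s6-1->s10 s7-0->s10 s7-1->s11 s8-0->s11 s8-1->s12 s9-0->s12 s9-1->s0 s10-0->s2 s10-1->s13 s11-0->s13 s11-1->s14 s12-0->s14 s12-1->s1 s13-0->s5 s13-1->s15 s14-0->s15 s14-1->s3 s15-0->s9 s15-1->s6

Build one automaton per condition and run them in lockstep. The first has 4 states tracking the count of `1`s modulo 4; the second has 4 states tracking the input length modulo 4. A product state is a pair (one from each), accepting exactly when both do.
          0    1  
>  s0     s1   s2 
   s1     s3   s4 
   s2     s4   s5 
   s3     s6   s7 
   s4     s7   s8 
 * s5     s8   s9 
   s6     s0  s10 
   s7    s10  s11 
   s8    s11  s12 
   s9    s12   s0 
   s10    s2  s13 
   s11   s13  s14 
   s12   s14   s1 
   s13    s5  s15 
   s14   s15   s3 
   s15    s9   s6 
(> = start, * = accepting)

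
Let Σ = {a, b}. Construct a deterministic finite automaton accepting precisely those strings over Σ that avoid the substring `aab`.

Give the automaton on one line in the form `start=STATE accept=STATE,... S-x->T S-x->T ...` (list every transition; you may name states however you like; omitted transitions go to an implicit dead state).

This is the complement of 'contains `aab`'. Use the same substring-matching states — S0 through S3 holding how much of `aab` has just been matched — but flip the accepting set: everything except the trap S3 accepts.
With 4 states:
        a   b  
>* S0   S1  S0 
 * S1   S2  S0 
 * S2   S2  S3 
   S3   S3  S3 
(> = start, * = accepting)

start=S0 accept=S0,S1,S2 S0-a->S1 S0-b->S0 S1-a->S2 S1-b->S0 S2-a->S2 S2-b->S3 S3-a->S3 S3-b->S3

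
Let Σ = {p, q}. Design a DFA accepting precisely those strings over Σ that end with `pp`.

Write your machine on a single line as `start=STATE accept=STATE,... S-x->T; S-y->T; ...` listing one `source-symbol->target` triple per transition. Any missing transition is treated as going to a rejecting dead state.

Remember how much of `pp` the current input suffix matches. State A means no match yet; B means the last symbol is `p`; C means the last 2 symbols are `pp`. Only C accepts. On a mismatch, fall back to the longest proper suffix that is still a prefix of `pp`.
A 3-state machine:
       p  q 
>  A   B  A 
   B   C  A 
 * C   C  A 
(> = start, * = accepting)

start=A; accept=C; A-p->B; A-q->A; B-p->C; B-q->A; C-p->C; C-q->A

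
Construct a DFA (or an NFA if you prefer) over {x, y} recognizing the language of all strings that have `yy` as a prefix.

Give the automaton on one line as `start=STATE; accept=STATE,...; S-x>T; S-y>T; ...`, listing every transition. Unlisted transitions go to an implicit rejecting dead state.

Walk along `yy` while the input agrees: from q0 take `y` to q1, and so on. Any deviation drops to the rejecting sink q3. Once q2 is reached the prefix is confirmed and every continuation is accepted.
A 4-state machine:
        x   y  
>  q0   q3  q1 
   q1   q3  q2 
 * q2   q2  q2 
   q3   q3  q3 
(> = start, * = accepting)

start=q0; accept=q2; q0-x>q3; q0-y>q1; q1-x>q3; q1-y>q2; q2-x>q2; q2-y>q2; q3-x>q3; q3-y>q3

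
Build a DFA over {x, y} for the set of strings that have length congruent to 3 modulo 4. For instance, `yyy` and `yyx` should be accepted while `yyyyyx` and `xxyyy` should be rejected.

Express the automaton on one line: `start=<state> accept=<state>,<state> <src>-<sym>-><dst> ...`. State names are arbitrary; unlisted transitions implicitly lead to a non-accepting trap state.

Only the length mod 4 matters, so use a 4-cycle: from any state, every input symbol moves to the next state, wrapping s3 back to s0. Mark s3 accepting.
        x   y  
>  s0   s1  s1 
   s1   s2  s2 
   s2   s3  s3 
 * s3   s0  s0 
(> = start, * = accepting)

start=s0 accept=s3 s0-x->s1 s0-y->s1 s1-x->s2 s1-y->s2 s2-x->s3 s2-y->s3 s3-x->s0 s3-y->s0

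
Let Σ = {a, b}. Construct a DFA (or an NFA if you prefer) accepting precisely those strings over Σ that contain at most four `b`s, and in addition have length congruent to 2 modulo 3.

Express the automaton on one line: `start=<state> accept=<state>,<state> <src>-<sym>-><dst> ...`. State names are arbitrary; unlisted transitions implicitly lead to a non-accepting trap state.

start=S0 accept=S3,S4,S5,S12,S13 S0-a->S1 S0-b->S2 S1-a->S3 S1-b->S4 S2-a->S4 S2-b->S5 S3-a->S0 S3-b->S6 S4-a->S6 S4-b->S7 S5-a->S7 S5-b->S8 S6-a->S2 S6-b->S9 S7-a->S9 S7-b->S10 S8-a->S10 S8-b->S11 S9-a->S5 S9-b->S12 S10-a->S12 S10-b->S13 S11-a->S13 S11-b->S14 S12-a->S8 S12-b->S15 S13-a->S15 S13-b->S16 S14-a->S16 S14-b->S16 S15-a->S11 S15-b->S17 S16-a->S17 S16-b->S17 S17-a->S14 S17-b->S14

Handle the two conditions separately and then intersect. One (6 states) tracks the count of `b`s, saturating at 5; the other (3 states) tracks the input length modulo 3. Each combined state is a pair, one component from each; accept when both components accept.
With 18 states:
          a    b  
>  S0     S1   S2 
   S1     S3   S4 
   S2     S4   S5 
 * S3     S0   S6 
 * S4     S6   S7 
 * S5     S7   S8 
   S6     S2   S9 
   S7     S9  S10 
   S8    S10  S11 
   S9     S5  S12 
   S10   S12  S13 
   S11   S13  S14 
 * S12    S8  S15 
 * S13   S15  S16 
   S14   S16  S16 
   S15   S11  S17 
   S16   S17  S17 
   S17   S14  S14 
(> = start, * = accepting)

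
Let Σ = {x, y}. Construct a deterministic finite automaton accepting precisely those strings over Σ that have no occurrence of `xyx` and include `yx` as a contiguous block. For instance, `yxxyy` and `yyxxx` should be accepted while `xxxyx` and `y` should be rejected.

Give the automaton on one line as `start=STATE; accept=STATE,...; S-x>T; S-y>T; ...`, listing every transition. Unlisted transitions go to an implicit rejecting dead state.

start=q0; accept=q4,q6,q7; q0-x>q1; q0-y>q2; q1-x>q1; q1-y>q3; q2-x>q4; q2-y>q2; q3-x>q5; q3-y>q2; q4-x>q4; q4-y>q6; q5-x>q5; q5-y>q5; q6-x>q5; q6-y>q7; q7-x>q4; q7-y>q7

Build one automaton per condition and run them in lockstep. One (4 states) tracks partial matches of the forbidden pattern `xyx`; the other (3 states) tracks whether and how much of `yx` has been seen. Each combined state is a pair, one component from each; accept when both components accept.
8 states suffice.
        x   y  
>  q0   q1  q2 
   q1   q1  q3 
   q2   q4  q2 
   q3   q5  q2 
 * q4   q4  q6 
   q5   q5  q5 
 * q6   q5  q7 
 * q7   q4  q7 
(> = start, * = accepting)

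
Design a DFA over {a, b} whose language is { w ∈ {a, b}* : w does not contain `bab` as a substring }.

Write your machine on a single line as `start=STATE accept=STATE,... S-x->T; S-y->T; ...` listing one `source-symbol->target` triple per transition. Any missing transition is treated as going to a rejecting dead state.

Track partial matches of the forbidden pattern `bab`. State q3 is a dead state reached once `bab` has occurred; every other state accepts. q0 means no part of `bab` is currently matched.
        a   b  
>* q0   q0  q1 
 * q1   q2  q1 
 * q2   q0  q3 
   q3   q3  q3 
(> = start, * = accepting)

start=q0; accept=q0,q1,q2; q0-a->q0; q0-b->q1; q1-a->q2; q1-b->q1; q2-a->q0; q2-b->q3; q3-a->q3; q3-b->q3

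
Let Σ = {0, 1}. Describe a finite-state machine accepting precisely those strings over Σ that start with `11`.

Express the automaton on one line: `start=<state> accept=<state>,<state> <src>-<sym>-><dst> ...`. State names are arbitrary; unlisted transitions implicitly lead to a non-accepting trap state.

Check the first 2 symbols one by one: q0 through q1 record how many have matched `11` so far; any wrong symbol goes to the dead state q3. After all 2 match we enter the accepting sink q2.
With 4 states:
        0   1  
>  q0   q3  q1 
   q1   q3  q2 
 * q2   q2  q2 
   q3   q3  q3 
(> = start, * = accepting)

start=q0 accept=q2 q0-0->q3 q0-1->q1 q1-0->q3 q1-1->q2 q2-0->q2 q2-1->q2 q3-0->q3 q3-1->q3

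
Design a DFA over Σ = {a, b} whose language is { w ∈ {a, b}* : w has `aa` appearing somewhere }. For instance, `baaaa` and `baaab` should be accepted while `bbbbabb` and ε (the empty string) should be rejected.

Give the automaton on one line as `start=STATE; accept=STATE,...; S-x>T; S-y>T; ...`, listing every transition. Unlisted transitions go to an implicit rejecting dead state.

start=S0; accept=S2; S0-a>S1; S0-b>S0; S1-a>S2; S1-b>S0; S2-a>S2; S2-b>S2

States S0..S1 record the length of the longest prefix of `aa` that matches the current input suffix. Reaching S2 means `aa` has been seen, and we stay there forever. Accept from S2.
3 states suffice.
        a   b  
>  S0   S1  S0 
   S1   S2  S0 
 * S2   S2  S2 
(> = start, * = accepting)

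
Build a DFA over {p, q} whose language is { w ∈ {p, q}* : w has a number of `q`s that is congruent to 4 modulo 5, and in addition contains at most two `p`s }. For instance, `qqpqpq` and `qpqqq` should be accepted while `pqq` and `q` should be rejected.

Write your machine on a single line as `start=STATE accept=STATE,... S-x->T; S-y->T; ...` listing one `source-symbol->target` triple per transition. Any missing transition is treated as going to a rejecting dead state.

Handle the two conditions separately and then intersect. The first has 5 states tracking the count of `q`s modulo 5; the second has 4 states tracking the count of `p`s, saturating at 3. A product state is a pair (one from each), accepting exactly when both do. Minimizing collapses redundant product states.
16 states suffice.
          p    q  
>  s0     s1   s2 
   s1     s3   s4 
   s2     s4   s5 
   s3     s6   s7 
   s4     s7   s8 
   s5     s8   s9 
   s6     s6   s6 
   s7     s6  s10 
   s8    s10  s11 
   s9    s11  s12 
   s10    s6  s13 
   s11   s13  s14 
 * s12   s14   s0 
   s13    s6  s15 
 * s14   s15   s1 
 * s15    s6   s3 
(> = start, * = accepting)

start=s0; accept=s12,s14,s15; s0-p->s1; s0-q->s2; s1-p->s3; s1-q->s4; s2-p->s4; s2-q->s5; s3-p->s6; s3-q->s7; s4-p->s7; s4-q->s8; s5-p->s8; s5-q->s9; s6-p->s6; s6-q->s6; s7-p->s6; s7-q->s10; s8-p->s10; s8-q->s11; s9-p->s11; s9-q->s12; s10-p->s6; s10-q->s13; s11-p->s13; s11-q->s14; s12-p->s14; s12-q->s0; s13-p->s6; s13-q->s15; s14-p->s15; s14-q->s1; s15-p->s6; s15-q->s3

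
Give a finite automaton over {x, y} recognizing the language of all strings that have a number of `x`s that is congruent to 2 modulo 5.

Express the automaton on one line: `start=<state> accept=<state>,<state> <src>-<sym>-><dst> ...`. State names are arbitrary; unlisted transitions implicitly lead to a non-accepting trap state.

start=q0 accept=q2 q0-x->q1 q0-y->q0 q1-x->q2 q1-y->q1 q2-x->q3 q2-y->q2 q3-x->q4 q3-y->q3 q4-x->q0 q4-y->q4

Keep the running count of `x`s modulo 5: each `x` advances along the cycle q0 → q1 → q2 → q3 → q4 → q0 while other symbols loop. Accept at q2.
        x   y  
>  q0   q1  q0 
   q1   q2  q1 
 * q2   q3  q2 
   q3   q4  q3 
   q4   q0  q4 
(> = start, * = accepting)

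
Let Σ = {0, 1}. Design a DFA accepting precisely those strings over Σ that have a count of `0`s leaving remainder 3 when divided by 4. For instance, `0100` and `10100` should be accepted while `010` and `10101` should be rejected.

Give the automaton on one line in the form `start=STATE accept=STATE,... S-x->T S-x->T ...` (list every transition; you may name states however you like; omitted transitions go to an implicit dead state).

start=S0 accept=S3 S0-0->S1 S0-1->S0 S1-0->S2 S1-1->S1 S2-0->S3 S2-1->S2 S3-0->S0 S3-1->S3

Keep the running count of `0`s modulo 4: each `0` advances along the cycle S0 → S1 → S2 → S3 → S0 while other symbols loop. Accept at S3.
4 states suffice.
        0   1  
>  S0   S1  S0 
   S1   S2  S1 
   S2   S3  S2 
 * S3   S0  S3 
(> = start, * = accepting)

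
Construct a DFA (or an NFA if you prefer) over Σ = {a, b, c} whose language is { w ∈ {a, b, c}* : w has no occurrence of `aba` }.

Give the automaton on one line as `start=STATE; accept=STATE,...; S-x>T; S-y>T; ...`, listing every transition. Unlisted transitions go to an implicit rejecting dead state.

start=q0; accept=q0,q1,q2; q0-a>q1; q0-b>q0; q0-c>q0; q1-a>q1; q1-b>q2; q1-c>q0; q2-a>q3; q2-b>q0; q2-c>q0; q3-a>q3; q3-b>q3; q3-c>q3

Track partial matches of the forbidden pattern `aba`. State q3 is a dead state reached once `aba` has occurred; every other state accepts. q0 means no part of `aba` is currently matched.
With 4 states:
        a   b   c  
>* q0   q1  q0  q0 
 * q1   q1  q2  q0 
 * q2   q3  q0  q0 
   q3   q3  q3  q3 
(> = start, * = accepting)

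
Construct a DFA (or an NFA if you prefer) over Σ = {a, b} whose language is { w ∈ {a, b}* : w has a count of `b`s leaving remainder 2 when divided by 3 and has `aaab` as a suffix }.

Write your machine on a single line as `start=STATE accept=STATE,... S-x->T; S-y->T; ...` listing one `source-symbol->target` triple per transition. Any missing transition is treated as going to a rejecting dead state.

start=S0; accept=S6; S0-a->S0; S0-b->S1; S1-a->S2; S1-b->S3; S2-a->S4; S2-b->S3; S3-a->S3; S3-b->S0; S4-a->S5; S4-b->S3; S5-a->S5; S5-b->S6; S6-a->S3; S6-b->S0

Handle the two conditions separately and then intersect. One (3 states) tracks the count of `b`s modulo 3; the other (5 states) tracks how much of the suffix `aaab` has currently been matched. Each combined state is a pair, one component from each; accept when both components accept. Equivalent product states are then merged.
        a   b  
>  S0   S0  S1 
   S1   S2  S3 
   S2   S4  S3 
   S3   S3  S0 
   S4   S5  S3 
   S5   S5  S6 
 * S6   S3  S0 
(> = start, * = accepting)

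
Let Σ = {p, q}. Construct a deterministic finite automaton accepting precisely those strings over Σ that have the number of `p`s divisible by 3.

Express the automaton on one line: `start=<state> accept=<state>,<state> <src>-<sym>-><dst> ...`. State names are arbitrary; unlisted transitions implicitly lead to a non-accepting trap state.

Keep the running count of `p`s modulo 3: each `p` advances along the cycle s0 → s1 → s2 → s0 while other symbols loop. Accept at s0.
3 states suffice.
        p   q  
>* s0   s1  s0 
   s1   s2  s1 
   s2   s0  s2 
(> = start, * = accepting)

start=s0 accept=s0 s0-p->s1 s0-q->s0 s1-p->s2 s1-q->s1 s2-p->s0 s2-q->s2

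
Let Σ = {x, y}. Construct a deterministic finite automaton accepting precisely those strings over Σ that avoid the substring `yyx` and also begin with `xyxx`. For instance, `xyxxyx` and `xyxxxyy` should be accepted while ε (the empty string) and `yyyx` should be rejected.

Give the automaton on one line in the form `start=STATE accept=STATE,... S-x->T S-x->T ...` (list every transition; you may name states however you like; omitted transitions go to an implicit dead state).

Handle the two conditions separately and then intersect. One (4 states) tracks partial matches of the forbidden pattern `yyx`; the other (6 states) tracks whether the input so far still matches the prefix `xyxx`. Each combined state is a pair, one component from each; accept when both components accept. Minimizing collapses redundant product states.
An 8-state machine:
        x   y  
>  s0   s1  s2 
   s1   s2  s3 
   s2   s2  s2 
   s3   s4  s2 
   s4   s5  s2 
 * s5   s5  s6 
 * s6   s5  s7 
 * s7   s2  s7 
(> = start, * = accepting)

start=s0 accept=s5,s6,s7 s0-x->s1 s0-y->s2 s1-x->s2 s1-y->s3 s2-x->s2 s2-y->s2 s3-x->s4 s3-y->s2 s4-x->s5 s4-y->s2 s5-x->s5 s5-y->s6 s6-x->s5 s6-y->s7 s7-x->s2 s7-y->s7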